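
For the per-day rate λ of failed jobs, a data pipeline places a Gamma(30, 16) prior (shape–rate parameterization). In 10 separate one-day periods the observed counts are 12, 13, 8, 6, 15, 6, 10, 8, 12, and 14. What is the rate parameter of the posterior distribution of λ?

26

Total count: 12 + 13 + 8 + 6 + 15 + 6 + 10 + 8 + 12 + 14 = 104.
Total exposure: 10 days.
The Gamma prior is conjugate for the Poisson rate, so λ | data ~ Gamma(30+104, 16+10) = Gamma(134, 26).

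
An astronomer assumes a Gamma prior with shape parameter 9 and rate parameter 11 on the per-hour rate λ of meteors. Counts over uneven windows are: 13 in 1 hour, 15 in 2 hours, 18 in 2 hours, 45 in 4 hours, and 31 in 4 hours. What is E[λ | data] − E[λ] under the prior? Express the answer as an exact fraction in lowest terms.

1225/264

Total count: 13 + 15 + 18 + 45 + 31 = 122.
Total exposure: 1 + 2 + 2 + 4 + 4 = 13 hours.
By Gamma–Poisson conjugacy, the posterior is Gamma(α + Σx, β + Σt) = Gamma(9 + 122, 11 + 13) = Gamma(131, 24).
Posterior mean = 131/24 = 131/24; prior mean = 9/11 = 9/11. Difference = 131/24 − 9/11 = 1225/264.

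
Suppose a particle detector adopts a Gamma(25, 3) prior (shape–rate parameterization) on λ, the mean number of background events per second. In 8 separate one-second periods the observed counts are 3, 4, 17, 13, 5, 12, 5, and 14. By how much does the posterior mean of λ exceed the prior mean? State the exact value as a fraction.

19/33

Total count: 3 + 4 + 17 + 13 + 5 + 12 + 5 + 14 = 73.
Total exposure: 8 seconds.
The Gamma prior is conjugate for the Poisson rate, so λ | data ~ Gamma(25+73, 3+8) = Gamma(98, 11).
Posterior mean = 98/11 = 98/11; prior mean = 25/3 = 25/3. Difference = 98/11 − 25/3 = 19/33.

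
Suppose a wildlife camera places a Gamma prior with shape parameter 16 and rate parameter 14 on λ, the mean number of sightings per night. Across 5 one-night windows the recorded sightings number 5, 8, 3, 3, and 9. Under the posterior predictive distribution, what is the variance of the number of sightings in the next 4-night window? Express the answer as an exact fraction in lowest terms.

Total count: 5 + 8 + 3 + 3 + 9 = 28.
Total exposure: 5 nights.
Posterior: α' = 16 + 28 = 44, β' = 14 + 5 = 19.
The posterior predictive for a window of length T is Negative Binomial with variance T·α'·(β'+T)/β'² = 4·44·23/361 = 4048/361.

4048/361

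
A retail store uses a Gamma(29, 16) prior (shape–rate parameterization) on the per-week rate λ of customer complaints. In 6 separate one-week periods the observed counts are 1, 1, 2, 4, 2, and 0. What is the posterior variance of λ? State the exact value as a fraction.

Total count: 1 + 1 + 2 + 4 + 2 + 0 = 10.
Total exposure: 6 weeks.
The Gamma prior is conjugate for the Poisson rate, so λ | data ~ Gamma(29+10, 16+6) = Gamma(39, 22).
Posterior variance = α'/β'² = 39/484.

39/484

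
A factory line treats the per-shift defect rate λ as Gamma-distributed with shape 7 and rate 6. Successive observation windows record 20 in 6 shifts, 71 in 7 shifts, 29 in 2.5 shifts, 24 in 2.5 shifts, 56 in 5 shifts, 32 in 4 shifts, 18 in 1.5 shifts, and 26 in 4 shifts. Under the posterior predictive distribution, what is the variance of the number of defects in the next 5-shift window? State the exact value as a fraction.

246210/5929

Total count: 20 + 71 + 29 + 24 + 56 + 32 + 18 + 26 = 276.
Total exposure: 6 + 7 + 2.5 + 2.5 + 5 + 4 + 1.5 + 4 = 32.5 shifts.
Gamma(α, β) with Poisson data over total exposure Σt gives posterior Gamma(α+Σx, β+Σt) = Gamma(283, 77/2).
The posterior predictive for a window of length T is Negative Binomial with variance T·α'·(β'+T)/β'² = 5·283·(87/2)/(5929/4) = 246210/5929.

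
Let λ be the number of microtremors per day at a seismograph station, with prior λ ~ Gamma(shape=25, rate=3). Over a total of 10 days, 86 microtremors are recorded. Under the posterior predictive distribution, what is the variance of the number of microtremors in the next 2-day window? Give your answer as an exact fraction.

Total count 86 over total exposure 10 days.
Gamma(α, β) with Poisson data over total exposure Σt gives posterior Gamma(α+Σx, β+Σt) = Gamma(111, 13).
The posterior predictive for a window of length T is Negative Binomial with variance T·α'·(β'+T)/β'² = 2·111·15/169 = 3330/169.

3330/169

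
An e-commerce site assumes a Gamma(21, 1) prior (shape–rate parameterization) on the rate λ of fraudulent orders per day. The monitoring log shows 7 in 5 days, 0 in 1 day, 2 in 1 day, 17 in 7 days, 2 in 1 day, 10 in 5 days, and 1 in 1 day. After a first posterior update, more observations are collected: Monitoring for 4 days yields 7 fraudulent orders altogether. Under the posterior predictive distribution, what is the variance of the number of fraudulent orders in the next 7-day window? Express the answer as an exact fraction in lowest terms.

15477/676

Total count: 7 + 0 + 2 + 17 + 2 + 10 + 1 = 39.
Total exposure: 5 + 1 + 1 + 7 + 1 + 5 + 1 = 21 days.
After the first batch: Gamma(21 + 39, 1 + 21) = Gamma(60, 22).
Total count 7 over total exposure 4 days.
After the second batch: Gamma(60 + 7, 22 + 4) = Gamma(67, 26).
The posterior predictive for a window of length T is Negative Binomial with variance T·α'·(β'+T)/β'² = 7·67·33/676 = 15477/676.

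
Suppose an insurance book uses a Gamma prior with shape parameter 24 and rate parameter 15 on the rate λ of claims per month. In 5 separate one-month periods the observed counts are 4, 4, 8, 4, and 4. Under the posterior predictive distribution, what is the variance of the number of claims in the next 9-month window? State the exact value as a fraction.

Total count: 4 + 4 + 8 + 4 + 4 = 24.
Total exposure: 5 months.
The Gamma prior is conjugate for the Poisson rate, so λ | data ~ Gamma(24+24, 15+5) = Gamma(48, 20).
The posterior predictive for a window of length T is Negative Binomial with variance T·α'·(β'+T)/β'² = 9·48·29/400 = 783/25.

783/25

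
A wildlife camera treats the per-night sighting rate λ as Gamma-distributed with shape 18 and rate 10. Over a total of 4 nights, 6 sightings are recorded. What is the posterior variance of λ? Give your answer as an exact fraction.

Total count 6 over total exposure 4 nights.
Gamma(α, β) with Poisson data over total exposure Σt gives posterior Gamma(α+Σx, β+Σt) = Gamma(24, 14).
Posterior variance = α'/β'² = 24/196 = 6/49.

6/49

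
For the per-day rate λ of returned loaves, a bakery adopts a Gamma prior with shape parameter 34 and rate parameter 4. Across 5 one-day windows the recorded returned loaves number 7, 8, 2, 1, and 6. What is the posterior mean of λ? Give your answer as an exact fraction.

Total count: 7 + 8 + 2 + 1 + 6 = 24.
Total exposure: 5 days.
The Gamma prior is conjugate for the Poisson rate, so λ | data ~ Gamma(34+24, 4+5) = Gamma(58, 9).
Posterior mean = α'/β' = 58/9.

58/9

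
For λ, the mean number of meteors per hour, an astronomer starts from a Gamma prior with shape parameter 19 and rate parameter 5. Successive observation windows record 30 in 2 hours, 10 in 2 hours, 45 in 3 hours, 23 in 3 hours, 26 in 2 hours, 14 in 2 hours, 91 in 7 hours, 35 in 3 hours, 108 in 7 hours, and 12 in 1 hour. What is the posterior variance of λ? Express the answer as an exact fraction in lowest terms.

Total count: 30 + 10 + 45 + 23 + 26 + 14 + 91 + 35 + 108 + 12 = 394.
Total exposure: 2 + 2 + 3 + 3 + 2 + 2 + 7 + 3 + 7 + 1 = 32 hours.
Gamma(α, β) with Poisson data over total exposure Σt gives posterior Gamma(α+Σx, β+Σt) = Gamma(413, 37).
Posterior variance = α'/β'² = 413/1369.

413/1369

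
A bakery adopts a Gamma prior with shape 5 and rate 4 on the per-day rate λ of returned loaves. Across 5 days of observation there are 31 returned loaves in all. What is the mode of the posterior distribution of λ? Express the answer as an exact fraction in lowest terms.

Total count 31 over total exposure 5 days.
Gamma(α, β) with Poisson data over total exposure Σt gives posterior Gamma(α+Σx, β+Σt) = Gamma(36, 9).
Posterior mode = (α'−1)/β' = 35/9.

35/9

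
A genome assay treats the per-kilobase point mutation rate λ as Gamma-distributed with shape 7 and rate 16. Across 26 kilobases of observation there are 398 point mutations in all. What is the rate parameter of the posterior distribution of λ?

Total count 398 over total exposure 26 kilobases.
By Gamma–Poisson conjugacy, the posterior is Gamma(α + Σx, β + Σt) = Gamma(7 + 398, 16 + 26) = Gamma(405, 42).

42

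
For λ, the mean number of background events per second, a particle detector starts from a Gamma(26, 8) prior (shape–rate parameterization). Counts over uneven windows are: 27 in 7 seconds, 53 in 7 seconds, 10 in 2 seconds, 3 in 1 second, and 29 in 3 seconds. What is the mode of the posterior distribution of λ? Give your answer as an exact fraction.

Total count: 27 + 53 + 10 + 3 + 29 = 122.
Total exposure: 7 + 7 + 2 + 1 + 3 = 20 seconds.
Conjugate update: add total count to the shape and total exposure to the rate, giving Gamma(148, 28).
Posterior mode = (α'−1)/β' = 147/28 = 21/4.

21/4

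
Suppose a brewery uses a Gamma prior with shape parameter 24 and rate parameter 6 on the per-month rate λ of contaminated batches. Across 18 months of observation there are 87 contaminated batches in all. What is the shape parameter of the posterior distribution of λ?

111

Total count 87 over total exposure 18 months.
By Gamma–Poisson conjugacy, the posterior is Gamma(α + Σx, β + Σt) = Gamma(24 + 87, 6 + 18) = Gamma(111, 24).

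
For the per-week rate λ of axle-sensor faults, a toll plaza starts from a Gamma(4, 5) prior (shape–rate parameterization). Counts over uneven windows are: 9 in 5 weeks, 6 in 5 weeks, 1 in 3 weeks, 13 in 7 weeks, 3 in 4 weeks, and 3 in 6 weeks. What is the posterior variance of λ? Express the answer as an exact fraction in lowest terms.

39/1225

Total count: 9 + 6 + 1 + 13 + 3 + 3 = 35.
Total exposure: 5 + 5 + 3 + 7 + 4 + 6 = 30 weeks.
Posterior: α' = 4 + 35 = 39, β' = 5 + 30 = 35.
Posterior variance = α'/β'² = 39/1225.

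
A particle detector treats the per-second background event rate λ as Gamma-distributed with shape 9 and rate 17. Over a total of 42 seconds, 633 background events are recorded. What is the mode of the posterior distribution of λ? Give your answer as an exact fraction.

641/59

Total count 633 over total exposure 42 seconds.
Posterior: α' = 9 + 633 = 642, β' = 17 + 42 = 59.
Posterior mode = (α'−1)/β' = 641/59.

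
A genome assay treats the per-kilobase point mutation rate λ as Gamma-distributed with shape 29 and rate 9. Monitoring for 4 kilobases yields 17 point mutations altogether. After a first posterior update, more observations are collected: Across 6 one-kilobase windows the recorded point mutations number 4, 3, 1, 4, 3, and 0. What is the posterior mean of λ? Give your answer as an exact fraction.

Total count 17 over total exposure 4 kilobases.
After the first batch: Gamma(29 + 17, 9 + 4) = Gamma(46, 13).
Total count: 4 + 3 + 1 + 4 + 3 + 0 = 15.
Total exposure: 6 kilobases.
After the second batch: Gamma(46 + 15, 13 + 6) = Gamma(61, 19).
Posterior mean = α'/β' = 61/19.

61/19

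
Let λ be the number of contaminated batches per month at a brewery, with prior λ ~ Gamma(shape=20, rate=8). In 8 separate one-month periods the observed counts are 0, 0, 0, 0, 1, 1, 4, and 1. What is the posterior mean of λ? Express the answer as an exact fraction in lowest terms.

Total count: 0 + 0 + 0 + 0 + 1 + 1 + 4 + 1 = 7.
Total exposure: 8 months.
Posterior: α' = 20 + 7 = 27, β' = 8 + 8 = 16.
Posterior mean = α'/β' = 27/16.

27/16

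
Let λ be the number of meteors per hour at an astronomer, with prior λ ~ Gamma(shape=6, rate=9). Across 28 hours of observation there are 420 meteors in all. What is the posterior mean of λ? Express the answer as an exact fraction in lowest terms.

426/37

Total count 420 over total exposure 28 hours.
Gamma(α, β) with Poisson data over total exposure Σt gives posterior Gamma(α+Σx, β+Σt) = Gamma(426, 37).
Posterior mean = α'/β' = 426/37.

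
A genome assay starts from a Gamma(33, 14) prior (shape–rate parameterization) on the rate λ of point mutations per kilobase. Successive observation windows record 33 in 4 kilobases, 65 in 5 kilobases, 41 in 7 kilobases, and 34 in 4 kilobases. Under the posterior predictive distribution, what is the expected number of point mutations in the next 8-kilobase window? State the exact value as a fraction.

824/17

Total count: 33 + 65 + 41 + 34 = 173.
Total exposure: 4 + 5 + 7 + 4 = 20 kilobases.
Gamma(α, β) with Poisson data over total exposure Σt gives posterior Gamma(α+Σx, β+Σt) = Gamma(206, 34).
Predictive mean over an 8-kilobase window = T·E[λ|data] = 8·206/34 = 824/17.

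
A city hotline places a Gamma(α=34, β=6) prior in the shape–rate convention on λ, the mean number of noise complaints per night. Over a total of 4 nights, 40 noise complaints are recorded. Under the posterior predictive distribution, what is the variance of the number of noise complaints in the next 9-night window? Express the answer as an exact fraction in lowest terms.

Total count 40 over total exposure 4 nights.
Gamma(α, β) with Poisson data over total exposure Σt gives posterior Gamma(α+Σx, β+Σt) = Gamma(74, 10).
The posterior predictive for a window of length T is Negative Binomial with variance T·α'·(β'+T)/β'² = 9·74·19/100 = 6327/50.

6327/50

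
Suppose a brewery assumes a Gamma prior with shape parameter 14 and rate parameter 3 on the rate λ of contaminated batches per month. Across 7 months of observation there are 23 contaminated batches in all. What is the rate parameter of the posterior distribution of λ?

Total count 23 over total exposure 7 months.
Conjugate update: add total count to the shape and total exposure to the rate, giving Gamma(37, 10).

10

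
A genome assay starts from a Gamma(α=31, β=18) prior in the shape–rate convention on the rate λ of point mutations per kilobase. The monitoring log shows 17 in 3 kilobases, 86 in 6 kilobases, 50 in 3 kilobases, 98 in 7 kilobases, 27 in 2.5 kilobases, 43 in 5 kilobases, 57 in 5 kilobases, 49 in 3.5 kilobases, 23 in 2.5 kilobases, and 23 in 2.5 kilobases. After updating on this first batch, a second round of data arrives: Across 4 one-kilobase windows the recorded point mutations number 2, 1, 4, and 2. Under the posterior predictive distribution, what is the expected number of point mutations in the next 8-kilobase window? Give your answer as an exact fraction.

2052/31

Total count: 17 + 86 + 50 + 98 + 27 + 43 + 57 + 49 + 23 + 23 = 473.
Total exposure: 3 + 6 + 3 + 7 + 2.5 + 5 + 5 + 3.5 + 2.5 + 2.5 = 40 kilobases.
After the first batch: Gamma(31 + 473, 18 + 40) = Gamma(504, 58).
Total count: 2 + 1 + 4 + 2 = 9.
Total exposure: 4 kilobases.
After the second batch: Gamma(504 + 9, 58 + 4) = Gamma(513, 62).
Predictive mean over an 8-kilobase window = T·E[λ|data] = 8·513/62 = 2052/31.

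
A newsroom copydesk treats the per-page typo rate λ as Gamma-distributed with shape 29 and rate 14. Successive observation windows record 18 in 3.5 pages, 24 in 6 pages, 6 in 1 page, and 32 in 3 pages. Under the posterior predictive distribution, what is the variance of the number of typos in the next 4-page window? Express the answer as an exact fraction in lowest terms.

54936/3025

Total count: 18 + 24 + 6 + 32 = 80.
Total exposure: 3.5 + 6 + 1 + 3 = 13.5 pages.
By Gamma–Poisson conjugacy, the posterior is Gamma(α + Σx, β + Σt) = Gamma(29 + 80, 14 + 13.5) = Gamma(109, 55/2).
The posterior predictive for a window of length T is Negative Binomial with variance T·α'·(β'+T)/β'² = 4·109·(63/2)/(3025/4) = 54936/3025.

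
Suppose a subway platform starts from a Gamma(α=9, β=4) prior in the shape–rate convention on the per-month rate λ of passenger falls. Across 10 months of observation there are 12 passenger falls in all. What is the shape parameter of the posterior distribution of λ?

21

Total count 12 over total exposure 10 months.
Posterior: α' = 9 + 12 = 21, β' = 4 + 10 = 14.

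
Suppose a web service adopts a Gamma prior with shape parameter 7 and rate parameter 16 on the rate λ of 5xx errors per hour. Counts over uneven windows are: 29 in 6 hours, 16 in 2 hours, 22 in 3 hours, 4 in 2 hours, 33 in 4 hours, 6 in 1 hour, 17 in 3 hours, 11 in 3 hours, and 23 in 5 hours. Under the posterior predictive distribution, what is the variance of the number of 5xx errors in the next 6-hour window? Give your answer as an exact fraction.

1904/75

Total count: 29 + 16 + 22 + 4 + 33 + 6 + 17 + 11 + 23 = 161.
Total exposure: 6 + 2 + 3 + 2 + 4 + 1 + 3 + 3 + 5 = 29 hours.
Posterior: α' = 7 + 161 = 168, β' = 16 + 29 = 45.
The posterior predictive for a window of length T is Negative Binomial with variance T·α'·(β'+T)/β'² = 6·168·51/2025 = 1904/75.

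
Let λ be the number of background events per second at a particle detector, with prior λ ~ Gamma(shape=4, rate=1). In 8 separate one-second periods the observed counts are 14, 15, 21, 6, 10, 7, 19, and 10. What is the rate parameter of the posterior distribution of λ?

9

Total count: 14 + 15 + 21 + 6 + 10 + 7 + 19 + 10 = 102.
Total exposure: 8 seconds.
Posterior: α' = 4 + 102 = 106, β' = 1 + 8 = 9.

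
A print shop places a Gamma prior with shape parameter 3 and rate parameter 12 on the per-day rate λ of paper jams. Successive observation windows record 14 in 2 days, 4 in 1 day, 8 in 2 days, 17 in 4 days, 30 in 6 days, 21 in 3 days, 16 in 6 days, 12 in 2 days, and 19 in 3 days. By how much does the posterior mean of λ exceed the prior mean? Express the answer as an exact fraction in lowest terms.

535/164

Total count: 14 + 4 + 8 + 17 + 30 + 21 + 16 + 12 + 19 = 141.
Total exposure: 2 + 1 + 2 + 4 + 6 + 3 + 6 + 2 + 3 = 29 days.
By Gamma–Poisson conjugacy, the posterior is Gamma(α + Σx, β + Σt) = Gamma(3 + 141, 12 + 29) = Gamma(144, 41).
Posterior mean = 144/41 = 144/41; prior mean = 3/12 = 1/4. Difference = 144/41 − 1/4 = 535/164.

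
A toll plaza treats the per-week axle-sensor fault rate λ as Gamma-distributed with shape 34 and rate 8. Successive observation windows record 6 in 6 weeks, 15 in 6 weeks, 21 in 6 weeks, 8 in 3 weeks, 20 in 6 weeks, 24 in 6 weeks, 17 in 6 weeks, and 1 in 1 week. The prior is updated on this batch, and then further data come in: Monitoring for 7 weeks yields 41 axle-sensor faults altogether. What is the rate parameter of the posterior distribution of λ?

Total count: 6 + 15 + 21 + 8 + 20 + 24 + 17 + 1 = 112.
Total exposure: 6 + 6 + 6 + 3 + 6 + 6 + 6 + 1 = 40 weeks.
After the first batch: Gamma(34 + 112, 8 + 40) = Gamma(146, 48).
Total count 41 over total exposure 7 weeks.
After the second batch: Gamma(146 + 41, 48 + 7) = Gamma(187, 55).

55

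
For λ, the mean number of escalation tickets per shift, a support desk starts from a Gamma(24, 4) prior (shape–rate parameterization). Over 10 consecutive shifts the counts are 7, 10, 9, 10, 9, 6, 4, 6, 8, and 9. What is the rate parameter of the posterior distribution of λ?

Total count: 7 + 10 + 9 + 10 + 9 + 6 + 4 + 6 + 8 + 9 = 78.
Total exposure: 10 shifts.
Gamma(α, β) with Poisson data over total exposure Σt gives posterior Gamma(α+Σx, β+Σt) = Gamma(102, 14).

14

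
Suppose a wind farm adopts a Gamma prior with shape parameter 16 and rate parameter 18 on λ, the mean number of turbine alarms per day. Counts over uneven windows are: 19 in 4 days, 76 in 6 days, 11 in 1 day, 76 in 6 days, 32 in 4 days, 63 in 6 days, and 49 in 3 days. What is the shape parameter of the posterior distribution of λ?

342

Total count: 19 + 76 + 11 + 76 + 32 + 63 + 49 = 326.
Total exposure: 4 + 6 + 1 + 6 + 4 + 6 + 3 = 30 days.
Gamma(α, β) with Poisson data over total exposure Σt gives posterior Gamma(α+Σx, β+Σt) = Gamma(342, 48).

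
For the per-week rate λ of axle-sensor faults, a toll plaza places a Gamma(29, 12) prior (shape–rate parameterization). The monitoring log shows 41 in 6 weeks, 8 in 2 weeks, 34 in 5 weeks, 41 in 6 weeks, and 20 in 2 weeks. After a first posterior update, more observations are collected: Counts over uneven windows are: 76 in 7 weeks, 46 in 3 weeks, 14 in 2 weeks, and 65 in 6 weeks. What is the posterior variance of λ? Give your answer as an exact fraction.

22/153

Total count: 41 + 8 + 34 + 41 + 20 = 144.
Total exposure: 6 + 2 + 5 + 6 + 2 = 21 weeks.
After the first batch: Gamma(29 + 144, 12 + 21) = Gamma(173, 33).
Total count: 76 + 46 + 14 + 65 = 201.
Total exposure: 7 + 3 + 2 + 6 = 18 weeks.
After the second batch: Gamma(173 + 201, 33 + 18) = Gamma(374, 51).
Posterior variance = α'/β'² = 374/2601 = 22/153.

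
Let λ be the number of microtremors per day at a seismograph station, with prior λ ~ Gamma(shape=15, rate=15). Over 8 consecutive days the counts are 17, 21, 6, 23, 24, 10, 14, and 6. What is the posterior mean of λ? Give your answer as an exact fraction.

136/23

Total count: 17 + 21 + 6 + 23 + 24 + 10 + 14 + 6 = 121.
Total exposure: 8 days.
By Gamma–Poisson conjugacy, the posterior is Gamma(α + Σx, β + Σt) = Gamma(15 + 121, 15 + 8) = Gamma(136, 23).
Posterior mean = α'/β' = 136/23.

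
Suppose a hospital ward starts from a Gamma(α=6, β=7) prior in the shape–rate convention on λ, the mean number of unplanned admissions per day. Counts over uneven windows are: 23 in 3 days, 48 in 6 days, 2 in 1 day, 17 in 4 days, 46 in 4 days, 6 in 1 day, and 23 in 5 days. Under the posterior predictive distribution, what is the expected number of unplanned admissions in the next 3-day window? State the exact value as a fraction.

Total count: 23 + 48 + 2 + 17 + 46 + 6 + 23 = 165.
Total exposure: 3 + 6 + 1 + 4 + 4 + 1 + 5 = 24 days.
Conjugate update: add total count to the shape and total exposure to the rate, giving Gamma(171, 31).
Predictive mean over a 3-day window = T·E[λ|data] = 3·171/31 = 513/31.

513/31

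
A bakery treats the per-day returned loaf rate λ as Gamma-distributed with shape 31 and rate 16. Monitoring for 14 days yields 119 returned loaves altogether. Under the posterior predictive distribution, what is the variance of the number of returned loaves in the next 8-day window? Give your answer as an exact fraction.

152/3

Total count 119 over total exposure 14 days.
Gamma(α, β) with Poisson data over total exposure Σt gives posterior Gamma(α+Σx, β+Σt) = Gamma(150, 30).
The posterior predictive for a window of length T is Negative Binomial with variance T·α'·(β'+T)/β'² = 8·150·38/900 = 152/3.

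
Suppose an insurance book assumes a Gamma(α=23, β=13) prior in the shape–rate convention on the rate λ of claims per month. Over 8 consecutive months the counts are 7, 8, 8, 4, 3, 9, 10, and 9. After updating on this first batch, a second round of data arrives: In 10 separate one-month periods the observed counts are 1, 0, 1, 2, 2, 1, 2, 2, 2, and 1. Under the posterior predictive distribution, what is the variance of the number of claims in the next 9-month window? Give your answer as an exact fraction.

Total count: 7 + 8 + 8 + 4 + 3 + 9 + 10 + 9 = 58.
Total exposure: 8 months.
After the first batch: Gamma(23 + 58, 13 + 8) = Gamma(81, 21).
Total count: 1 + 0 + 1 + 2 + 2 + 1 + 2 + 2 + 2 + 1 = 14.
Total exposure: 10 months.
After the second batch: Gamma(81 + 14, 21 + 10) = Gamma(95, 31).
The posterior predictive for a window of length T is Negative Binomial with variance T·α'·(β'+T)/β'² = 9·95·40/961 = 34200/961.

34200/961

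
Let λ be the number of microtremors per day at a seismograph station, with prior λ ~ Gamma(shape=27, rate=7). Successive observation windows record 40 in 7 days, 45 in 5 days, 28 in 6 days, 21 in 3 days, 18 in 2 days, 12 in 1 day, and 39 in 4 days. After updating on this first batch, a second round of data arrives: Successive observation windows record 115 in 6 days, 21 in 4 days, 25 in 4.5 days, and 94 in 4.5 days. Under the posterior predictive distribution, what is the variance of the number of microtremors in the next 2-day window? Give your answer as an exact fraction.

Total count: 40 + 45 + 28 + 21 + 18 + 12 + 39 = 203.
Total exposure: 7 + 5 + 6 + 3 + 2 + 1 + 4 = 28 days.
After the first batch: Gamma(27 + 203, 7 + 28) = Gamma(230, 35).
Total count: 115 + 21 + 25 + 94 = 255.
Total exposure: 6 + 4 + 4.5 + 4.5 = 19 days.
After the second batch: Gamma(230 + 255, 35 + 19) = Gamma(485, 54).
The posterior predictive for a window of length T is Negative Binomial with variance T·α'·(β'+T)/β'² = 2·485·56/2916 = 13580/729.

13580/729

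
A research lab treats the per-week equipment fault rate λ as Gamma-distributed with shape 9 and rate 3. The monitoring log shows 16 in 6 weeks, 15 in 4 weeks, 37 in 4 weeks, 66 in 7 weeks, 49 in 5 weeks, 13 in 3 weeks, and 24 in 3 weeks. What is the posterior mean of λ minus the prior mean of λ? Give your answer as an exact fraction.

124/35

Total count: 16 + 15 + 37 + 66 + 49 + 13 + 24 = 220.
Total exposure: 6 + 4 + 4 + 7 + 5 + 3 + 3 = 32 weeks.
Posterior: α' = 9 + 220 = 229, β' = 3 + 32 = 35.
Posterior mean = 229/35 = 229/35; prior mean = 9/3 = 3. Difference = 229/35 − 3 = 124/35.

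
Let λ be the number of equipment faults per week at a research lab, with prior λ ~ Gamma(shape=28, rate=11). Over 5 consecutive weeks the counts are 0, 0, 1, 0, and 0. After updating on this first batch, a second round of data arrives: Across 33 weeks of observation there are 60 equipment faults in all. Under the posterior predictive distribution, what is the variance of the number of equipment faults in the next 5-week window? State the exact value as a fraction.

Total count: 0 + 0 + 1 + 0 + 0 = 1.
Total exposure: 5 weeks.
After the first batch: Gamma(28 + 1, 11 + 5) = Gamma(29, 16).
Total count 60 over total exposure 33 weeks.
After the second batch: Gamma(29 + 60, 16 + 33) = Gamma(89, 49).
The posterior predictive for a window of length T is Negative Binomial with variance T·α'·(β'+T)/β'² = 5·89·54/2401 = 24030/2401.

24030/2401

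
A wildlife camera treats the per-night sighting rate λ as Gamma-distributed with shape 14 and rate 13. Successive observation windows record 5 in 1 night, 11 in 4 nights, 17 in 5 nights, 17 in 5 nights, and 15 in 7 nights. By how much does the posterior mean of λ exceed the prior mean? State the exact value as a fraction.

537/455

Total count: 5 + 11 + 17 + 17 + 15 = 65.
Total exposure: 1 + 4 + 5 + 5 + 7 = 22 nights.
Conjugate update: add total count to the shape and total exposure to the rate, giving Gamma(79, 35).
Posterior mean = 79/35 = 79/35; prior mean = 14/13 = 14/13. Difference = 79/35 − 14/13 = 537/455.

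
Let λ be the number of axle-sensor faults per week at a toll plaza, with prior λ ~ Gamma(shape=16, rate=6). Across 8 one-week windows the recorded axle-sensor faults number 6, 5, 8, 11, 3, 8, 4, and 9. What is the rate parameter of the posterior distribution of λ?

Total count: 6 + 5 + 8 + 11 + 3 + 8 + 4 + 9 = 54.
Total exposure: 8 weeks.
By Gamma–Poisson conjugacy, the posterior is Gamma(α + Σx, β + Σt) = Gamma(16 + 54, 6 + 8) = Gamma(70, 14).

14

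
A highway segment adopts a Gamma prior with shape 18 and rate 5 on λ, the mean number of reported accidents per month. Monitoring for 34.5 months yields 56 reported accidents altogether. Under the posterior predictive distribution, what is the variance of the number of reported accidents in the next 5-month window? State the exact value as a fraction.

65860/6241

Total count 56 over total exposure 34.5 months.
Conjugate update: add total count to the shape and total exposure to the rate, giving Gamma(74, 79/2).
The posterior predictive for a window of length T is Negative Binomial with variance T·α'·(β'+T)/β'² = 5·74·(89/2)/(6241/4) = 65860/6241.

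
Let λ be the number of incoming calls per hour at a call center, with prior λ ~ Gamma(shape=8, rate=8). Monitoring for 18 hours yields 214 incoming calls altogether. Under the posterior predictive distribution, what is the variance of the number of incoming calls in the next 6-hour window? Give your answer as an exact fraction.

Total count 214 over total exposure 18 hours.
Gamma(α, β) with Poisson data over total exposure Σt gives posterior Gamma(α+Σx, β+Σt) = Gamma(222, 26).
The posterior predictive for a window of length T is Negative Binomial with variance T·α'·(β'+T)/β'² = 6·222·32/676 = 10656/169.

10656/169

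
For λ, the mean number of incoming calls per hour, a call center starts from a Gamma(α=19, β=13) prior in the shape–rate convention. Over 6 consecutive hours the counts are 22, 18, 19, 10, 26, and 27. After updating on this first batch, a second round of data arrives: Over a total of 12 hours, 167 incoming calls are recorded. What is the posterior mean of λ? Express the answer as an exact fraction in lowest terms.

308/31

Total count: 22 + 18 + 19 + 10 + 26 + 27 = 122.
Total exposure: 6 hours.
After the first batch: Gamma(19 + 122, 13 + 6) = Gamma(141, 19).
Total count 167 over total exposure 12 hours.
After the second batch: Gamma(141 + 167, 19 + 12) = Gamma(308, 31).
Posterior mean = α'/β' = 308/31.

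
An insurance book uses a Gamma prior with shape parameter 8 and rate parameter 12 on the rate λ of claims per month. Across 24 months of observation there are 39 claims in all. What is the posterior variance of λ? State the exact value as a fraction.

Total count 39 over total exposure 24 months.
The Gamma prior is conjugate for the Poisson rate, so λ | data ~ Gamma(8+39, 12+24) = Gamma(47, 36).
Posterior variance = α'/β'² = 47/1296.

47/1296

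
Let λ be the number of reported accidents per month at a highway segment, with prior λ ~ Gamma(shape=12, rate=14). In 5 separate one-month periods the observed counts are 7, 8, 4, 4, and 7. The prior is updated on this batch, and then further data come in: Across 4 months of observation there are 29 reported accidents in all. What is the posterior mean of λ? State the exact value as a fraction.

71/23

Total count: 7 + 8 + 4 + 4 + 7 = 30.
Total exposure: 5 months.
After the first batch: Gamma(12 + 30, 14 + 5) = Gamma(42, 19).
Total count 29 over total exposure 4 months.
After the second batch: Gamma(42 + 29, 19 + 4) = Gamma(71, 23).
Posterior mean = α'/β' = 71/23.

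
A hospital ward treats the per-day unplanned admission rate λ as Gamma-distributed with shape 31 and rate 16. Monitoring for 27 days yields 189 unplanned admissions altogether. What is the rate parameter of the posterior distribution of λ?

Total count 189 over total exposure 27 days.
Conjugate update: add total count to the shape and total exposure to the rate, giving Gamma(220, 43).

43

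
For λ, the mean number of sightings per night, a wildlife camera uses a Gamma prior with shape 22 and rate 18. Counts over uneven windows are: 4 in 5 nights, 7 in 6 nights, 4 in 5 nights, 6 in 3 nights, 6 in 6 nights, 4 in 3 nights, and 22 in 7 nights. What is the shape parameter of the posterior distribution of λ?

75

Total count: 4 + 7 + 4 + 6 + 6 + 4 + 22 = 53.
Total exposure: 5 + 6 + 5 + 3 + 6 + 3 + 7 = 35 nights.
The Gamma prior is conjugate for the Poisson rate, so λ | data ~ Gamma(22+53, 18+35) = Gamma(75, 53).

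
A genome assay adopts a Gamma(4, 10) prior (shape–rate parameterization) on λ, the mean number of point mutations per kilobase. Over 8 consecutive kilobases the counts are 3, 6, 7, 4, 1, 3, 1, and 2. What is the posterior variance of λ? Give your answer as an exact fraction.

31/324

Total count: 3 + 6 + 7 + 4 + 1 + 3 + 1 + 2 = 27.
Total exposure: 8 kilobases.
Conjugate update: add total count to the shape and total exposure to the rate, giving Gamma(31, 18).
Posterior variance = α'/β'² = 31/324.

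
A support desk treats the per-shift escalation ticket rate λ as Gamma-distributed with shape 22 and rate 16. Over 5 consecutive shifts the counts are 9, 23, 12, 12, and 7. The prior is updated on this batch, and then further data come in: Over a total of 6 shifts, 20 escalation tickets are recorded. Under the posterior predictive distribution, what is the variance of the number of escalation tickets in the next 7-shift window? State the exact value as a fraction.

8330/243

Total count: 9 + 23 + 12 + 12 + 7 = 63.
Total exposure: 5 shifts.
After the first batch: Gamma(22 + 63, 16 + 5) = Gamma(85, 21).
Total count 20 over total exposure 6 shifts.
After the second batch: Gamma(85 + 20, 21 + 6) = Gamma(105, 27).
The posterior predictive for a window of length T is Negative Binomial with variance T·α'·(β'+T)/β'² = 7·105·34/729 = 8330/243.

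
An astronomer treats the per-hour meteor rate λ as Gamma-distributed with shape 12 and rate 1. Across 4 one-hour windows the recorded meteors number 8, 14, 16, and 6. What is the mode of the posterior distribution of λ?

Total count: 8 + 14 + 16 + 6 = 44.
Total exposure: 4 hours.
Gamma(α, β) with Poisson data over total exposure Σt gives posterior Gamma(α+Σx, β+Σt) = Gamma(56, 5).
Posterior mode = (α'−1)/β' = 55/5 = 11.

11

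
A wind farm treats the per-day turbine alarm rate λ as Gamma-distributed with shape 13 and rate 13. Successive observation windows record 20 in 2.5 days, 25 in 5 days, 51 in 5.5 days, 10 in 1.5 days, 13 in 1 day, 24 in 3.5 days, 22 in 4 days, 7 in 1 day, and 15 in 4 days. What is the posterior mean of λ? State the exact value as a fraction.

Total count: 20 + 25 + 51 + 10 + 13 + 24 + 22 + 7 + 15 = 187.
Total exposure: 2.5 + 5 + 5.5 + 1.5 + 1 + 3.5 + 4 + 1 + 4 = 28 days.
Conjugate update: add total count to the shape and total exposure to the rate, giving Gamma(200, 41).
Posterior mean = α'/β' = 200/41.

200/41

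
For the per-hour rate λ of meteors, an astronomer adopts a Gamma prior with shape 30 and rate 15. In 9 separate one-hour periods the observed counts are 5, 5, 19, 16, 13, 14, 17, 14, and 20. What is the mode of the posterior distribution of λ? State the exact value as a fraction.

19/3

Total count: 5 + 5 + 19 + 16 + 13 + 14 + 17 + 14 + 20 = 123.
Total exposure: 9 hours.
Gamma(α, β) with Poisson data over total exposure Σt gives posterior Gamma(α+Σx, β+Σt) = Gamma(153, 24).
Posterior mode = (α'−1)/β' = 152/24 = 19/3.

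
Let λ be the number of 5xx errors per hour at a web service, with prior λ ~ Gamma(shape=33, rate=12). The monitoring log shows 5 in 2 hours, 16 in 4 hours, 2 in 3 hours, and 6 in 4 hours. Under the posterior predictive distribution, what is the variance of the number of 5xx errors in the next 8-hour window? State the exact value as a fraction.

16368/625

Total count: 5 + 16 + 2 + 6 = 29.
Total exposure: 2 + 4 + 3 + 4 = 13 hours.
By Gamma–Poisson conjugacy, the posterior is Gamma(α + Σx, β + Σt) = Gamma(33 + 29, 12 + 13) = Gamma(62, 25).
The posterior predictive for a window of length T is Negative Binomial with variance T·α'·(β'+T)/β'² = 8·62·33/625 = 16368/625.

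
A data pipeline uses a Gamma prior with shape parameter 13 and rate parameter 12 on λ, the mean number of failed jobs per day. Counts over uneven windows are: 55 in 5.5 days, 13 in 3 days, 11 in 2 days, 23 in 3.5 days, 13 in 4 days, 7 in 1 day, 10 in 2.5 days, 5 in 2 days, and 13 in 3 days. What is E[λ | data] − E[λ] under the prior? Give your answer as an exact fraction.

2911/924

Total count: 55 + 13 + 11 + 23 + 13 + 7 + 10 + 5 + 13 = 150.
Total exposure: 5.5 + 3 + 2 + 3.5 + 4 + 1 + 2.5 + 2 + 3 = 26.5 days.
Gamma(α, β) with Poisson data over total exposure Σt gives posterior Gamma(α+Σx, β+Σt) = Gamma(163, 77/2).
Posterior mean = 163/(77/2) = 326/77; prior mean = 13/12 = 13/12. Difference = 326/77 − 13/12 = 2911/924.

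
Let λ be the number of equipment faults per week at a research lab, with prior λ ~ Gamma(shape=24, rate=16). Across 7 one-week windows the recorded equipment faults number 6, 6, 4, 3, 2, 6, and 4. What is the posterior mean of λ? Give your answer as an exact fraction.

55/23

Total count: 6 + 6 + 4 + 3 + 2 + 6 + 4 = 31.
Total exposure: 7 weeks.
By Gamma–Poisson conjugacy, the posterior is Gamma(α + Σx, β + Σt) = Gamma(24 + 31, 16 + 7) = Gamma(55, 23).
Posterior mean = α'/β' = 55/23.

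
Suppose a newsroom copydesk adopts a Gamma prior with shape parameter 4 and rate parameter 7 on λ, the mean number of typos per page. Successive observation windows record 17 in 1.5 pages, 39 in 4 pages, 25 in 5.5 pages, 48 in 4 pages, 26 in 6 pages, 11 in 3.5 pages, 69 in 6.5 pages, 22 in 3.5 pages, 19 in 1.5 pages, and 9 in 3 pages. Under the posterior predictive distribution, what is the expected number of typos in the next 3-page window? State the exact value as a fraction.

867/46

Total count: 17 + 39 + 25 + 48 + 26 + 11 + 69 + 22 + 19 + 9 = 285.
Total exposure: 1.5 + 4 + 5.5 + 4 + 6 + 3.5 + 6.5 + 3.5 + 1.5 + 3 = 39 pages.
Gamma(α, β) with Poisson data over total exposure Σt gives posterior Gamma(α+Σx, β+Σt) = Gamma(289, 46).
Predictive mean over a 3-page window = T·E[λ|data] = 3·289/46 = 867/46.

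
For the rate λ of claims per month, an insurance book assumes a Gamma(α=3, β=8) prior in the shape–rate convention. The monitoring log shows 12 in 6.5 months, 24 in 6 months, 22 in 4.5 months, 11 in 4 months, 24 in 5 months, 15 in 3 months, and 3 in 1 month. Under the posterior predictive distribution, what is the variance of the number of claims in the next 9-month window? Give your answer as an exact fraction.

Total count: 12 + 24 + 22 + 11 + 24 + 15 + 3 = 111.
Total exposure: 6.5 + 6 + 4.5 + 4 + 5 + 3 + 1 = 30 months.
Conjugate update: add total count to the shape and total exposure to the rate, giving Gamma(114, 38).
The posterior predictive for a window of length T is Negative Binomial with variance T·α'·(β'+T)/β'² = 9·114·47/1444 = 1269/38.

1269/38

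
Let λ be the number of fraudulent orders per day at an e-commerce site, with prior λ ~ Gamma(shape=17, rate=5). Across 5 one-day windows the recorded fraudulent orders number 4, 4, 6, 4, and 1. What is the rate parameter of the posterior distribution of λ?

Total count: 4 + 4 + 6 + 4 + 1 = 19.
Total exposure: 5 days.
Conjugate update: add total count to the shape and total exposure to the rate, giving Gamma(36, 10).

10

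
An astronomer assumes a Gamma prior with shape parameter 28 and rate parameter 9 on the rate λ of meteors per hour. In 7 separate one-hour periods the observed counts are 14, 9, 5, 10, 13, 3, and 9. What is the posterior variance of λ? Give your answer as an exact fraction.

91/256

Total count: 14 + 9 + 5 + 10 + 13 + 3 + 9 = 63.
Total exposure: 7 hours.
The Gamma prior is conjugate for the Poisson rate, so λ | data ~ Gamma(28+63, 9+7) = Gamma(91, 16).
Posterior variance = α'/β'² = 91/256.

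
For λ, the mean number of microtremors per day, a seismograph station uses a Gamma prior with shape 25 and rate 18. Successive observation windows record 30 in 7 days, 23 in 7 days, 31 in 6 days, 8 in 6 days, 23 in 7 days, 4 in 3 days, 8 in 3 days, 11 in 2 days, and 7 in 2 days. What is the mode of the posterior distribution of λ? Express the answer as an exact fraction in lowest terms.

Total count: 30 + 23 + 31 + 8 + 23 + 4 + 8 + 11 + 7 = 145.
Total exposure: 7 + 7 + 6 + 6 + 7 + 3 + 3 + 2 + 2 = 43 days.
By Gamma–Poisson conjugacy, the posterior is Gamma(α + Σx, β + Σt) = Gamma(25 + 145, 18 + 43) = Gamma(170, 61).
Posterior mode = (α'−1)/β' = 169/61.

169/61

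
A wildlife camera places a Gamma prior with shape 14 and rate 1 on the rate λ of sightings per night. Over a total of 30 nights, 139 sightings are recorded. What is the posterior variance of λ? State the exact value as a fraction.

Total count 139 over total exposure 30 nights.
Posterior: α' = 14 + 139 = 153, β' = 1 + 30 = 31.
Posterior variance = α'/β'² = 153/961.

153/961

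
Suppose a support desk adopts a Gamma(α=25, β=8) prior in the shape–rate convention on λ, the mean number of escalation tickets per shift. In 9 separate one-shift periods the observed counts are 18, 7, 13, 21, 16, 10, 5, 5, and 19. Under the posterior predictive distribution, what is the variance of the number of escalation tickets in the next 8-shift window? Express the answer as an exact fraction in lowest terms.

27800/289

Total count: 18 + 7 + 13 + 21 + 16 + 10 + 5 + 5 + 19 = 114.
Total exposure: 9 shifts.
The Gamma prior is conjugate for the Poisson rate, so λ | data ~ Gamma(25+114, 8+9) = Gamma(139, 17).
The posterior predictive for a window of length T is Negative Binomial with variance T·α'·(β'+T)/β'² = 8·139·25/289 = 27800/289.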